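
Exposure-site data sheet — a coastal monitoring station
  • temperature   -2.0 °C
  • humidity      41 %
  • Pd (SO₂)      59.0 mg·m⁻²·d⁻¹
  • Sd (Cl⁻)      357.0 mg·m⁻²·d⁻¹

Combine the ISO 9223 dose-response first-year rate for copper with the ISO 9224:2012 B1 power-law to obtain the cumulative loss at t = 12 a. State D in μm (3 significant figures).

copper: f(T) = +0.126·(T−10) [T≤10 °C] = -1.5120
  SO₂ term: 0.0053·59.0^0.26·exp(0.059·41-1.5120) = 0.0379
  Sd branch = 0.01025·Sd^0.27·e^(0.036·RH+0.049·T) = 0.1988 μm/a
  r_corr = 0.0379 + 0.1988 = 0.2367 μm/a
ISO 9224: D(t) = r_corr · t^b with b = 0.667 (copper, B1)
  D(12) = 0.2367 × 12^0.667 = 0.2367 × 5.246 = 1.242 μm

D(12) = 1.24 μm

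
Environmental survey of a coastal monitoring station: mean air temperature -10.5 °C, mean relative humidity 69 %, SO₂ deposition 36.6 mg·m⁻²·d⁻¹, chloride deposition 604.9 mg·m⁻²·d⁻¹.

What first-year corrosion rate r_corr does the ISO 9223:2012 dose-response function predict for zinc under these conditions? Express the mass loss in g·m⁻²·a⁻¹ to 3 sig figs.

zinc: T≤10 °C ⇒ hinge +0.038·(-10.5−10) = -0.7790
  sulphur-dioxide contribution → 0.6897 μm/a
  chloride contribution → 0.4794 μm/a
  total first-year rate 1.169 μm/a
Convert to mass loss: 1.169 μm/a × 7.14 g/cm³ = 8.348 g·m⁻²·a⁻¹

r_corr = 8.35 g·m⁻²·a⁻¹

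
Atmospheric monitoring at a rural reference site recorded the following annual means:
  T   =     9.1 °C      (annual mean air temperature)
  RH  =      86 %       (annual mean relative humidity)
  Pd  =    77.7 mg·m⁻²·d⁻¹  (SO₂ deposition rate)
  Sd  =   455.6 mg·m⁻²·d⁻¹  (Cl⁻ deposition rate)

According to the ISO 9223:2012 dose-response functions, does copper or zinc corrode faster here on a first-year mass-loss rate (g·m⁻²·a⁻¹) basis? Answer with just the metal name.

copper: T≤10 °C ⇒ hinge +0.126·(9.1−10) = -0.1134
  sulphur-dioxide contribution → 2.345 μm/a
  chloride contribution → 1.848 μm/a
  total first-year rate 4.193 μm/a
  mass loss = 4.193 μm/a × 8.96 g/cm³ = 37.57 g·m⁻²·a⁻¹
zinc: temperature factor f = +0.038·(-0.9) = -0.0342
  sulphur-dioxide contribution → 4.422 μm/a
  chloride contribution → 2.473 μm/a
  ⇒ r_corr(zinc) = 6.894 μm/a
  mass loss = 6.894 μm/a × 7.14 g/cm³ = 49.23 g·m⁻²·a⁻¹
Ordering by g·m⁻²·a⁻¹: zinc (49.2) > copper (37.6)

zinc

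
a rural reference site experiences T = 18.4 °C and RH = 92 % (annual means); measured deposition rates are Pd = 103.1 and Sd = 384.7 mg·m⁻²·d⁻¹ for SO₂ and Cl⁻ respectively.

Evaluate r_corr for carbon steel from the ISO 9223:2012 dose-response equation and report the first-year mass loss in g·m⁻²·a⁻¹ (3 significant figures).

carbon steel: T>10 °C ⇒ hinge -0.054·(18.4−10) = -0.4536
  SO₂ term: 1.77·103.1^0.52·exp(0.02·92-0.4536) = 78.88
  Sd branch = 0.102·Sd^0.62·e^(0.033·RH+0.04·T) = 177.6 μm/a
  sum: 78.88 + 177.6 → r_corr = 256.5 μm/a
Convert to mass loss: 256.5 μm/a × 7.85 g/cm³ = 2014 g·m⁻²·a⁻¹

r_corr = 2.01e+03 g·m⁻²·a⁻¹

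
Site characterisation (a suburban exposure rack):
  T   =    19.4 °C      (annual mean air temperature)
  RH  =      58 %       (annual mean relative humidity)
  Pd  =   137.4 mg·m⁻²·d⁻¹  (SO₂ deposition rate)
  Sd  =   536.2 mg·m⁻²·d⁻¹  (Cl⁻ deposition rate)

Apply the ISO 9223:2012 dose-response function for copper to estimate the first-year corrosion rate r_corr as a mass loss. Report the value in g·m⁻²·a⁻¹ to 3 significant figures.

copper: T>10 °C ⇒ hinge -0.080·(19.4−10) = -0.7520
  Pd branch = 0.0053·Pd^0.26·e^(0.059·RH+f) = 0.2752 μm/a
  Cl⁻ term: 0.01025·536.2^0.27·exp(0.036·58+0.049·19.4) = 1.168
  sum: 0.2752 + 1.168 → r_corr = 1.443 μm/a
Convert to mass loss: 1.443 μm/a × 8.96 g/cm³ = 12.93 g·m⁻²·a⁻¹

r_corr = 12.9 g·m⁻²·a⁻¹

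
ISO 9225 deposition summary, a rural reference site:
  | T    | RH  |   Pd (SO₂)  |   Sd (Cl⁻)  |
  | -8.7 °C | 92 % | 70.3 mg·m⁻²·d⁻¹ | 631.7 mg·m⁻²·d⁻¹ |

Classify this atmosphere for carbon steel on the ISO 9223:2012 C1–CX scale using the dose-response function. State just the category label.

C5

carbon steel: T≤10 °C ⇒ hinge +0.150·(-8.7−10) = -2.8050
  Pd branch = 1.77·Pd^0.52·e^(0.02·RH+f) = 6.156 μm/a
  Cl⁻ term: 0.102·631.7^0.62·exp(0.033·92+0.04·-8.7) = 81.71
  r_corr = 6.156 + 81.71 = 87.87 μm/a
Category bounds: 80…200 μm/a bracket r_corr ⇒ C5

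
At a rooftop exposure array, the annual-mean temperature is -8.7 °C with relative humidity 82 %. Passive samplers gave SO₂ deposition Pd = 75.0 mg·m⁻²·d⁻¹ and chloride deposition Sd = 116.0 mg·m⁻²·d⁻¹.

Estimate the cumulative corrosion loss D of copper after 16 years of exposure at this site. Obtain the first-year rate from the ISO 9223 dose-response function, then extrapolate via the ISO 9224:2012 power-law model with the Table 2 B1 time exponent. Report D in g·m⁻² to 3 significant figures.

copper: temperature factor f = +0.126·(-18.7) = -2.3562
  SO₂ term: 0.0053·75.0^0.26·exp(0.059·82-2.3562) = 0.1948
  Sd branch = 0.01025·Sd^0.27·e^(0.036·RH+0.049·T) = 0.4624 μm/a
  sum: 0.1948 + 0.4624 → r_corr = 0.6572 μm/a
ISO 9224: D(t) = r_corr · t^b with b = 0.667 (copper, B1)
  D(16) = 0.6572 × 16^0.667 = 0.6572 × 6.355 = 4.177 μm
  Mass loss = 4.177 μm × 8.96 g/cm³ = 37.43 g·m⁻²

D(16) = 37.4 g·m⁻²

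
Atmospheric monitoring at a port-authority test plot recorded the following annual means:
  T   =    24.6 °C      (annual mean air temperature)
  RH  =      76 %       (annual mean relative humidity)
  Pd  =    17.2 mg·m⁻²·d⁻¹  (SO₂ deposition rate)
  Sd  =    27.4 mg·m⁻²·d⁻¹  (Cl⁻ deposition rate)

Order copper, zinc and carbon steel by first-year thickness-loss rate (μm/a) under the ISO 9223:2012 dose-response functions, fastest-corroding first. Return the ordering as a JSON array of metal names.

["carbon steel", "zinc", "copper"]

copper: f(T) = -0.080·(T−10) [T>10 °C] = -1.1680
  sulphur-dioxide contribution → 0.3059 μm/a
  chloride contribution → 1.29 μm/a
  ⇒ r_corr(copper) = 1.596 μm/a
zinc: T>10 °C ⇒ hinge -0.071·(24.6−10) = -1.0366
  sulphur-dioxide contribution → 0.5276 μm/a
  chloride contribution → 1.717 μm/a
  total first-year rate 2.244 μm/a
carbon steel: T>10 °C ⇒ hinge -0.054·(24.6−10) = -0.7884
  sulphur-dioxide contribution → 16.15 μm/a
  chloride contribution → 26.1 μm/a
  total first-year rate 42.25 μm/a
Ordering by μm/a: carbon steel (42.2) > zinc (2.24) > copper (1.6)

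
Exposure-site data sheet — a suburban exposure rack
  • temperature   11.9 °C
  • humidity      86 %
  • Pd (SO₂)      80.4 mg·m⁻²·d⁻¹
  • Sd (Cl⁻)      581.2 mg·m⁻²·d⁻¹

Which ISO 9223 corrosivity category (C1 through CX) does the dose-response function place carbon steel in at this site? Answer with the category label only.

CX

carbon steel: temperature factor f = -0.054·(1.9) = -0.1026
  Pd branch = 1.77·Pd^0.52·e^(0.02·RH+f) = 87.32 μm/a
  Cl⁻ term: 0.102·581.2^0.62·exp(0.033·86+0.04·11.9) = 145.1
  sum: 87.32 + 145.1 → r_corr = 232.4 μm/a
232 μm/a falls in (200, 700] for carbon steel → category CX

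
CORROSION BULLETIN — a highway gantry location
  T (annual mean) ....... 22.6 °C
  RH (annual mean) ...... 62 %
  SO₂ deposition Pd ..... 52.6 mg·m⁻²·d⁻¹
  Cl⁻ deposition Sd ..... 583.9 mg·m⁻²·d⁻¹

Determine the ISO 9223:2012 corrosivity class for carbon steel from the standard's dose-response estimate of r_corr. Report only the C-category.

carbon steel: T>10 °C ⇒ hinge -0.054·(22.6−10) = -0.6804
  sulphur-dioxide contribution → 24.32 μm/a
  chloride contribution → 101.1 μm/a
  ⇒ r_corr(carbon steel) = 125.5 μm/a
125 μm/a falls in (80, 200] for carbon steel → category C5

C5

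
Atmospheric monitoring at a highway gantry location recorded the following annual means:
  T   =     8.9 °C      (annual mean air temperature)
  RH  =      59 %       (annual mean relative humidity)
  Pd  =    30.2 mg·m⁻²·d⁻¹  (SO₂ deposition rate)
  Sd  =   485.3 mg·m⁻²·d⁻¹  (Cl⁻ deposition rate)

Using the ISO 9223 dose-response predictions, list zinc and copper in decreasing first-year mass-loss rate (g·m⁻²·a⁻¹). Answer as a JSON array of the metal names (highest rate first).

["zinc", "copper"]

zinc: temperature factor f = +0.038·(-1.1) = -0.0418
  SO₂ term: 0.0129·30.2^0.44·exp(0.046·59-0.0418) = 0.8362
  Sd branch = 0.0175·Sd^0.57·e^(0.008·RH+0.085·T) = 2.03 μm/a
  r_corr = 0.8362 + 2.03 = 2.867 μm/a
  mass loss = 2.867 μm/a × 7.14 g/cm³ = 20.47 g·m⁻²·a⁻¹
copper: T≤10 °C ⇒ hinge +0.126·(8.9−10) = -0.1386
  SO₂ term: 0.0053·30.2^0.26·exp(0.059·59-0.1386) = 0.3636
  Sd branch = 0.01025·Sd^0.27·e^(0.036·RH+0.049·T) = 0.7043 μm/a
  r_corr = 0.3636 + 0.7043 = 1.068 μm/a
  mass loss = 1.068 μm/a × 8.96 g/cm³ = 9.569 g·m⁻²·a⁻¹
Ordering by g·m⁻²·a⁻¹: zinc (20.5) > copper (9.57)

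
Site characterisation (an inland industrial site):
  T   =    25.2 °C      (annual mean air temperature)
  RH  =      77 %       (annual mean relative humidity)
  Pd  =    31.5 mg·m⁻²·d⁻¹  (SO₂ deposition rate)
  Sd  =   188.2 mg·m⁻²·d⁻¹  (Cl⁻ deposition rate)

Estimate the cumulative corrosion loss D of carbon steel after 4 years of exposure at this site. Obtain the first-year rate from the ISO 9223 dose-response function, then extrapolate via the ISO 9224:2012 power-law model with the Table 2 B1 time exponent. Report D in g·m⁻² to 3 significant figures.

carbon steel: T>10 °C ⇒ hinge -0.054·(25.2−10) = -0.8208
  sulphur-dioxide contribution → 21.85 μm/a
  chloride contribution → 91.24 μm/a
  total first-year rate 113.1 μm/a
Power-law: D(4) = r_corr · 4^0.523
  D(4) = 113.1 × 4^0.523 = 113.1 × 2.065 = 233.5 μm
  Mass loss = 233.5 μm × 7.85 g/cm³ = 1833 g·m⁻²

D(4) = 1.83e+03 g·m⁻²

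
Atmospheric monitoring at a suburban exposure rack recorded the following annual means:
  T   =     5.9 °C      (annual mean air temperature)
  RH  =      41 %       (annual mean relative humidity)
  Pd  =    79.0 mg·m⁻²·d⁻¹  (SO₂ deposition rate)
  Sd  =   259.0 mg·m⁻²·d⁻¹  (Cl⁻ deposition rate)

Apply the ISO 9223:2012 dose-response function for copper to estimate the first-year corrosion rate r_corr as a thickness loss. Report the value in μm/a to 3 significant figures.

r_corr = 0.379 μm/a

copper: temperature factor f = +0.126·(-4.1) = -0.5166
  SO₂ term: 0.0053·79.0^0.26·exp(0.059·41-0.5166) = 0.1106
  Cl⁻ term: 0.01025·259.0^0.27·exp(0.036·41+0.049·5.9) = 0.2685
  r_corr = 0.1106 + 0.2685 = 0.3791 μm/a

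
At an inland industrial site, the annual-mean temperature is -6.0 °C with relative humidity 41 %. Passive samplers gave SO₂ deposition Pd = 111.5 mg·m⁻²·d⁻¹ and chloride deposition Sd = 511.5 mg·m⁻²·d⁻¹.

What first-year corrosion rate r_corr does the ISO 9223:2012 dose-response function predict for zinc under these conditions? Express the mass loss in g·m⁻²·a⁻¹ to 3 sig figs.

r_corr = 6.28 g·m⁻²·a⁻¹

zinc: temperature factor f = +0.038·(-16.0) = -0.6080
  sulphur-dioxide contribution → 0.3685 μm/a
  chloride contribution → 0.5106 μm/a
  total first-year rate 0.879 μm/a
Convert to mass loss: 0.879 μm/a × 7.14 g/cm³ = 6.276 g·m⁻²·a⁻¹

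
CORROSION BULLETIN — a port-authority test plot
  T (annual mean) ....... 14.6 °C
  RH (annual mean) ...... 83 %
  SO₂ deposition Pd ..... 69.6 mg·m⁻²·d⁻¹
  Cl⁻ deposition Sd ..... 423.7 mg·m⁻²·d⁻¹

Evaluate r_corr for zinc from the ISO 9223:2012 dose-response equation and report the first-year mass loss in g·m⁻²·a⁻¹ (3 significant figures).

zinc: f(T) = -0.071·(T−10) [T>10 °C] = -0.3266
  Pd branch = 0.0129·Pd^0.44·e^(0.046·RH+f) = 2.739 μm/a
  Sd branch = 0.0175·Sd^0.57·e^(0.008·RH+0.085·T) = 3.697 μm/a
  r_corr = 2.739 + 3.697 = 6.436 μm/a
Convert to mass loss: 6.436 μm/a × 7.14 g/cm³ = 45.95 g·m⁻²·a⁻¹

r_corr = 46.0 g·m⁻²·a⁻¹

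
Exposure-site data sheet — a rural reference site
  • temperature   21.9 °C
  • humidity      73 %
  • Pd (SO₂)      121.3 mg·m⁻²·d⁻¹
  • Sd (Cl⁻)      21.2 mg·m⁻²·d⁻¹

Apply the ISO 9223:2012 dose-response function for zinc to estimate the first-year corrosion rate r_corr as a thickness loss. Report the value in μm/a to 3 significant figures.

r_corr = 2.47 μm/a

zinc: temperature factor f = -0.071·(11.9) = -0.8449
  Pd branch = 0.0129·Pd^0.44·e^(0.046·RH+f) = 1.315 μm/a
  Cl⁻ term: 0.0175·21.2^0.57·exp(0.008·73+0.085·21.9) = 1.151
  sum: 1.315 + 1.151 → r_corr = 2.466 μm/a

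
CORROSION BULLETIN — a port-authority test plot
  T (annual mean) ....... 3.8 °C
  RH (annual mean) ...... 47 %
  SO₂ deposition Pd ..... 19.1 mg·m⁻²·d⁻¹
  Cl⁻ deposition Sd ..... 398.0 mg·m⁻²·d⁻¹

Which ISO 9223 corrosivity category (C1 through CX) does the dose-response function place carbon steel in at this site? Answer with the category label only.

carbon steel: f(T) = +0.150·(T−10) [T≤10 °C] = -0.9300
  SO₂ term: 1.77·19.1^0.52·exp(0.02·47-0.9300) = 8.288
  Cl⁻ term: 0.102·398.0^0.62·exp(0.033·47+0.04·3.8) = 22.92
  r_corr = 8.288 + 22.92 = 31.2 μm/a
ISO 9223 Table 2 (carbon steel): 25 < 31.2 ≤ 50 μm/a ⇒ C3

C3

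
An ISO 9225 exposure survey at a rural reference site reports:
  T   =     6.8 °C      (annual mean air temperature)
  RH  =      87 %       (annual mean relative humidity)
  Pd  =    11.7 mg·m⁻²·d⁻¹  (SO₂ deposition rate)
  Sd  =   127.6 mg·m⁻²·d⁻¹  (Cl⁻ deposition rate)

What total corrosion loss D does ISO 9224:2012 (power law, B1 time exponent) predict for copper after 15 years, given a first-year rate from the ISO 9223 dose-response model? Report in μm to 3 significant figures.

D(15) = 14.3 μm

copper: temperature factor f = +0.126·(-3.2) = -0.4032
  Pd branch = 0.0053·Pd^0.26·e^(0.059·RH+f) = 1.138 μm/a
  Cl⁻ term: 0.01025·127.6^0.27·exp(0.036·87+0.049·6.8) = 1.214
  sum: 1.138 + 1.214 → r_corr = 2.352 μm/a
Long-term exponent b (ISO 9224 Table 2, B1) = 0.667
  D(15) = 2.352 × 15^0.667 = 2.352 × 6.088 = 14.32 μm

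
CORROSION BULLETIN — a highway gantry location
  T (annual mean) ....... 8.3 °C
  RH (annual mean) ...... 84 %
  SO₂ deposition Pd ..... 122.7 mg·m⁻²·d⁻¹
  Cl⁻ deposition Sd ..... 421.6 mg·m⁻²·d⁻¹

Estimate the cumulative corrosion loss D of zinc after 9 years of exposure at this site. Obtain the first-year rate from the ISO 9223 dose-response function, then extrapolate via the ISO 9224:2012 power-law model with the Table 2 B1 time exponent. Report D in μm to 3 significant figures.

D(9) = 41.5 μm

zinc: f(T) = +0.038·(T−10) [T≤10 °C] = -0.0646
  Pd branch = 0.0129·Pd^0.44·e^(0.046·RH+f) = 4.783 μm/a
  Sd branch = 0.0175·Sd^0.57·e^(0.008·RH+0.085·T) = 2.175 μm/a
  r_corr = 4.783 + 2.175 = 6.958 μm/a
Long-term exponent b (ISO 9224 Table 2, B1) = 0.813
  D(9) = 6.958 × 9^0.813 = 6.958 × 5.968 = 41.53 μm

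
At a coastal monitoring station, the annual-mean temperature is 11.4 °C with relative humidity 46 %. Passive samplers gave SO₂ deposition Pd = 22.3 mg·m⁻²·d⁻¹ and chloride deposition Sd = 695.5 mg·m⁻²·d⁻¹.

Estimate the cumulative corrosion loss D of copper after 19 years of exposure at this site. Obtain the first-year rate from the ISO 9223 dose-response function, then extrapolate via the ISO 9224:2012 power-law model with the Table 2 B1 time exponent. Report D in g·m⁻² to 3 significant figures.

D(19) = 45.3 g·m⁻²

copper: f(T) = -0.080·(T−10) [T>10 °C] = -0.1120
  SO₂ term: 0.0053·22.3^0.26·exp(0.059·46-0.1120) = 0.1603
  Sd branch = 0.01025·Sd^0.27·e^(0.036·RH+0.049·T) = 0.5495 μm/a
  sum: 0.1603 + 0.5495 → r_corr = 0.7097 μm/a
Power-law: D(19) = r_corr · 19^0.667
  D(19) = 0.7097 × 19^0.667 = 0.7097 × 7.127 = 5.059 μm
  Mass loss = 5.059 μm × 8.96 g/cm³ = 45.32 g·m⁻²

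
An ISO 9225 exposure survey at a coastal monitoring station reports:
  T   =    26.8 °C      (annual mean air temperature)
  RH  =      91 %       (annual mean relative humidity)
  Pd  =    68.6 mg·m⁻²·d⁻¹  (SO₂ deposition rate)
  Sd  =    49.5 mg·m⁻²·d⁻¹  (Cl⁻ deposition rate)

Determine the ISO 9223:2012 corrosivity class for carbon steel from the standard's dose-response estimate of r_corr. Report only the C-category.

C5

carbon steel: f(T) = -0.054·(T−10) [T>10 °C] = -0.9072
  Pd branch = 1.77·Pd^0.52·e^(0.02·RH+f) = 39.75 μm/a
  Cl⁻ term: 0.102·49.5^0.62·exp(0.033·91+0.04·26.8) = 67.45
  r_corr = 39.75 + 67.45 = 107.2 μm/a
Category bounds: 80…200 μm/a bracket r_corr ⇒ C5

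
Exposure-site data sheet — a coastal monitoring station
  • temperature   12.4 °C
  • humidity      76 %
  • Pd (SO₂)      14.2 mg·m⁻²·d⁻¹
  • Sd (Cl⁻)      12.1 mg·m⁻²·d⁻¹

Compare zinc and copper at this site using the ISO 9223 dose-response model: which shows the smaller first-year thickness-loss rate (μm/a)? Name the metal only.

zinc: f(T) = -0.071·(T−10) [T>10 °C] = -0.1704
  Pd branch = 0.0129·Pd^0.44·e^(0.046·RH+f) = 1.153 μm/a
  Cl⁻ term: 0.0175·12.1^0.57·exp(0.008·76+0.085·12.4) = 0.382
  sum: 1.153 + 0.382 → r_corr = 1.535 μm/a
copper: temperature factor f = -0.080·(2.4) = -0.1920
  Pd branch = 0.0053·Pd^0.26·e^(0.059·RH+f) = 0.7724 μm/a
  Cl⁻ term: 0.01025·12.1^0.27·exp(0.036·76+0.049·12.4) = 0.5691
  sum: 0.7724 + 0.5691 → r_corr = 1.342 μm/a
Ordering by μm/a: zinc (1.54) > copper (1.34)

copper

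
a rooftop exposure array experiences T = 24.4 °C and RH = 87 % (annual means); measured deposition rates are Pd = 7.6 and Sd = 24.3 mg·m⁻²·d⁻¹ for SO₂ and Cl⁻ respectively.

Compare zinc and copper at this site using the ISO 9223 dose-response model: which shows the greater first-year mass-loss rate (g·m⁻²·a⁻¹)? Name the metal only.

zinc: temperature factor f = -0.071·(14.4) = -1.0224
  SO₂ term: 0.0129·7.6^0.44·exp(0.046·87-1.0224) = 0.6197
  Sd branch = 0.0175·Sd^0.57·e^(0.008·RH+0.085·T) = 1.721 μm/a
  sum: 0.6197 + 1.721 → r_corr = 2.341 μm/a
  mass loss = 2.341 μm/a × 7.14 g/cm³ = 16.71 g·m⁻²·a⁻¹
copper: T>10 °C ⇒ hinge -0.080·(24.4−10) = -1.1520
  Pd branch = 0.0053·Pd^0.26·e^(0.059·RH+f) = 0.4811 μm/a
  Sd branch = 0.01025·Sd^0.27·e^(0.036·RH+0.049·T) = 1.838 μm/a
  sum: 0.4811 + 1.838 → r_corr = 2.319 μm/a
  mass loss = 2.319 μm/a × 8.96 g/cm³ = 20.78 g·m⁻²·a⁻¹
Ordering by g·m⁻²·a⁻¹: copper (20.8) > zinc (16.7)

copper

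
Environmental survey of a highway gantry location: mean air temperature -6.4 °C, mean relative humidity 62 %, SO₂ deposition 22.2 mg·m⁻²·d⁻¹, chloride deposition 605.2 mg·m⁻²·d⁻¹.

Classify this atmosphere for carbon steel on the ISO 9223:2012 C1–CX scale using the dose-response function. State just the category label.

carbon steel: temperature factor f = +0.150·(-16.4) = -2.4600
  Pd branch = 1.77·Pd^0.52·e^(0.02·RH+f) = 2.62 μm/a
  Sd branch = 0.102·Sd^0.62·e^(0.033·RH+0.04·T) = 32.42 μm/a
  r_corr = 2.62 + 32.42 = 35.04 μm/a
Category bounds: 25…50 μm/a bracket r_corr ⇒ C3

C3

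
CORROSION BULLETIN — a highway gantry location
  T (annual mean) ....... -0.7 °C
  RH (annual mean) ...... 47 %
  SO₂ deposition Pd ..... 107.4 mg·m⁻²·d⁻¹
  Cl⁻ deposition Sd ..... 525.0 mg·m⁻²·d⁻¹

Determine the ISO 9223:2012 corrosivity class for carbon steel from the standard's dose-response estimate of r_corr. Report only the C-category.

carbon steel: T≤10 °C ⇒ hinge +0.150·(-0.7−10) = -1.6050
  sulphur-dioxide contribution → 10.36 μm/a
  chloride contribution → 22.73 μm/a
  total first-year rate 33.08 μm/a
33.1 μm/a falls in (25, 50] for carbon steel → category C3

C3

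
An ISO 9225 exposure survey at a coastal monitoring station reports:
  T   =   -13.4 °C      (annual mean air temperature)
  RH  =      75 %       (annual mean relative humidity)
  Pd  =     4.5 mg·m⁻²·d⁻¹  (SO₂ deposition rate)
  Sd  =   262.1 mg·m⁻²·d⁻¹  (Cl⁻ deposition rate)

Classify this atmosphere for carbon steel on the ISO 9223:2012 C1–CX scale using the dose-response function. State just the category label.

carbon steel: f(T) = +0.150·(T−10) [T≤10 °C] = -3.5100
  Pd branch = 1.77·Pd^0.52·e^(0.02·RH+f) = 0.5185 μm/a
  Cl⁻ term: 0.102·262.1^0.62·exp(0.033·75+0.04·-13.4) = 22.39
  sum: 0.5185 + 22.39 → r_corr = 22.91 μm/a
ISO 9223 Table 2 (carbon steel): 1.3 < 22.9 ≤ 25 μm/a ⇒ C2

C2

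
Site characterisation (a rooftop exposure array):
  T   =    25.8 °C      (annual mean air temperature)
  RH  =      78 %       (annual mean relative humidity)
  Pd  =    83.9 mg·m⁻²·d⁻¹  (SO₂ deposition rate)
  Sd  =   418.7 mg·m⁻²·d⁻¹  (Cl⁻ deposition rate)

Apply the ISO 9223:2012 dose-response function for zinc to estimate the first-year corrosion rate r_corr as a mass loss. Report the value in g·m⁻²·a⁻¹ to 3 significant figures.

zinc: temperature factor f = -0.071·(15.8) = -1.1218
  Pd branch = 0.0129·Pd^0.44·e^(0.046·RH+f) = 1.067 μm/a
  Cl⁻ term: 0.0175·418.7^0.57·exp(0.008·78+0.085·25.8) = 9.14
  sum: 1.067 + 9.14 → r_corr = 10.21 μm/a
Convert to mass loss: 10.21 μm/a × 7.14 g/cm³ = 72.87 g·m⁻²·a⁻¹

r_corr = 72.9 g·m⁻²·a⁻¹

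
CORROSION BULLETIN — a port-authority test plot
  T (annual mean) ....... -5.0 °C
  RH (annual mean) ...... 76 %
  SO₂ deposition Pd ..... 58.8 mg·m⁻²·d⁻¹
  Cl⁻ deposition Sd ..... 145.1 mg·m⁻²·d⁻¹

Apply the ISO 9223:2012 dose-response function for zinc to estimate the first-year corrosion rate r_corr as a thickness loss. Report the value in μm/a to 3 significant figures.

zinc: temperature factor f = +0.038·(-15.0) = -0.5700
  sulphur-dioxide contribution → 1.445 μm/a
  chloride contribution → 0.3586 μm/a
  ⇒ r_corr(zinc) = 1.804 μm/a

r_corr = 1.80 μm/a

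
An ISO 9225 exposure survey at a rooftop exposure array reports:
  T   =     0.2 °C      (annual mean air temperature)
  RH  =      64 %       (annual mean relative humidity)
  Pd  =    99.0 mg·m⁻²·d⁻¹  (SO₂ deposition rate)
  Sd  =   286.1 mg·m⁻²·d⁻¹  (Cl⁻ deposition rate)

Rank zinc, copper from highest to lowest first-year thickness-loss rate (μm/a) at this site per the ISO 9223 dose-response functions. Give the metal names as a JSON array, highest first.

zinc: T≤10 °C ⇒ hinge +0.038·(0.2−10) = -0.3724
  Pd branch = 0.0129·Pd^0.44·e^(0.046·RH+f) = 1.275 μm/a
  Cl⁻ term: 0.0175·286.1^0.57·exp(0.008·64+0.085·0.2) = 0.7464
  sum: 1.275 + 0.7464 → r_corr = 2.021 μm/a
copper: T≤10 °C ⇒ hinge +0.126·(0.2−10) = -1.2348
  Pd branch = 0.0053·Pd^0.26·e^(0.059·RH+f) = 0.2222 μm/a
  Cl⁻ term: 0.01025·286.1^0.27·exp(0.036·64+0.049·0.2) = 0.4774
  sum: 0.2222 + 0.4774 → r_corr = 0.6996 μm/a
Ordering by μm/a: zinc (2.02) > copper (0.7)

["zinc", "copper"]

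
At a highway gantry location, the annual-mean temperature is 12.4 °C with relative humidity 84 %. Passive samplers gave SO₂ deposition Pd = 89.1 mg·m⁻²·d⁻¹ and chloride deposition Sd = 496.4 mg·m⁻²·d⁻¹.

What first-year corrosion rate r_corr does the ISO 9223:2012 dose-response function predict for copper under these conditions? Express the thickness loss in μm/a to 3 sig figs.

r_corr = 4.07 μm/a

copper: f(T) = -0.080·(T−10) [T>10 °C] = -0.1920
  Pd branch = 0.0053·Pd^0.26·e^(0.059·RH+f) = 1.996 μm/a
  Sd branch = 0.01025·Sd^0.27·e^(0.036·RH+0.049·T) = 2.069 μm/a
  sum: 1.996 + 2.069 → r_corr = 4.065 μm/a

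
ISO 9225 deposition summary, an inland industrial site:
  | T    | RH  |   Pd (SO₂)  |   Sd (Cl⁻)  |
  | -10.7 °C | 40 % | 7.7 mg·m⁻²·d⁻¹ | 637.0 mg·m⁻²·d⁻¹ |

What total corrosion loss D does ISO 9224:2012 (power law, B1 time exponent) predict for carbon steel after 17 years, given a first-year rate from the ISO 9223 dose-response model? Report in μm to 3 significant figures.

D(17) = 62.2 μm

carbon steel: T≤10 °C ⇒ hinge +0.150·(-10.7−10) = -3.1050
  sulphur-dioxide contribution → 0.5104 μm/a
  chloride contribution → 13.63 μm/a
  total first-year rate 14.14 μm/a
Long-term exponent b (ISO 9224 Table 2, B1) = 0.523
  D(17) = 14.14 × 17^0.523 = 14.14 × 4.401 = 62.24 μm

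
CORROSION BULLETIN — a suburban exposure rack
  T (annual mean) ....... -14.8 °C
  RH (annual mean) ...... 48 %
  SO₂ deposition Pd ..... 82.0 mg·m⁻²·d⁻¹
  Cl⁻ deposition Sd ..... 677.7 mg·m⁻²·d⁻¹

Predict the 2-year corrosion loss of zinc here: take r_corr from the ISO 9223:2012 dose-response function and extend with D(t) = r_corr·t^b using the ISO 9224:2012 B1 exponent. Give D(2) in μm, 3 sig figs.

D(2) = 1.09 μm

zinc: T≤10 °C ⇒ hinge +0.038·(-14.8−10) = -0.9424
  Pd branch = 0.0129·Pd^0.44·e^(0.046·RH+f) = 0.3179 μm/a
  Cl⁻ term: 0.0175·677.7^0.57·exp(0.008·48+0.085·-14.8) = 0.3
  r_corr = 0.3179 + 0.3 = 0.6179 μm/a
Long-term exponent b (ISO 9224 Table 2, B1) = 0.813
  D(2) = 0.6179 × 2^0.813 = 0.6179 × 1.757 = 1.086 μm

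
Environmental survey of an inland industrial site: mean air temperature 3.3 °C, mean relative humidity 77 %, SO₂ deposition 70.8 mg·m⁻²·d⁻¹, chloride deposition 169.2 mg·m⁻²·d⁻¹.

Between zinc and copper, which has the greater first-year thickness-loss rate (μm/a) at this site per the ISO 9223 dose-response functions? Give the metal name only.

zinc

zinc: T≤10 °C ⇒ hinge +0.038·(3.3−10) = -0.2546
  SO₂ term: 0.0129·70.8^0.44·exp(0.046·77-0.2546) = 2.251
  Cl⁻ term: 0.0175·169.2^0.57·exp(0.008·77+0.085·3.3) = 0.799
  r_corr = 2.251 + 0.799 = 3.05 μm/a
copper: temperature factor f = +0.126·(-6.7) = -0.8442
  SO₂ term: 0.0053·70.8^0.26·exp(0.059·77-0.8442) = 0.6481
  Cl⁻ term: 0.01025·169.2^0.27·exp(0.036·77+0.049·3.3) = 0.77
  sum: 0.6481 + 0.77 → r_corr = 1.418 μm/a
Ordering by μm/a: zinc (3.05) > copper (1.42)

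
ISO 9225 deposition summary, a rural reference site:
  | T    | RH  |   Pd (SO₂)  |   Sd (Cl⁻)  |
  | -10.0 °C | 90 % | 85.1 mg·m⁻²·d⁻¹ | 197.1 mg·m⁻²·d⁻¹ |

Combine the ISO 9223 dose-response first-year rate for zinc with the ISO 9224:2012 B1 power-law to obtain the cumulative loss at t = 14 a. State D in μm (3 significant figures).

D(14) = 25.6 μm

zinc: f(T) = +0.038·(T−10) [T≤10 °C] = -0.7600
  SO₂ term: 0.0129·85.1^0.44·exp(0.046·90-0.7600) = 2.677
  Sd branch = 0.0175·Sd^0.57·e^(0.008·RH+0.085·T) = 0.3123 μm/a
  sum: 2.677 + 0.3123 → r_corr = 2.989 μm/a
ISO 9224: D(t) = r_corr · t^b with b = 0.813 (zinc, B1)
  D(14) = 2.989 × 14^0.813 = 2.989 × 8.547 = 25.55 μm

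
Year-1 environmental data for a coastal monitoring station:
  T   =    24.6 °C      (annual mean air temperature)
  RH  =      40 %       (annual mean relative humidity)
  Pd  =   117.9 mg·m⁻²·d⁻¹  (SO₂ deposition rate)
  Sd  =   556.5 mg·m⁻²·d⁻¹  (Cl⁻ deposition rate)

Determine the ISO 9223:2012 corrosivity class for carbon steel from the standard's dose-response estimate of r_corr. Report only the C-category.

C4

carbon steel: f(T) = -0.054·(T−10) [T>10 °C] = -0.7884
  Pd branch = 1.77·Pd^0.52·e^(0.02·RH+f) = 21.39 μm/a
  Cl⁻ term: 0.102·556.5^0.62·exp(0.033·40+0.04·24.6) = 51.45
  sum: 21.39 + 51.45 → r_corr = 72.84 μm/a
ISO 9223 Table 2 (carbon steel): 50 < 72.8 ≤ 80 μm/a ⇒ C4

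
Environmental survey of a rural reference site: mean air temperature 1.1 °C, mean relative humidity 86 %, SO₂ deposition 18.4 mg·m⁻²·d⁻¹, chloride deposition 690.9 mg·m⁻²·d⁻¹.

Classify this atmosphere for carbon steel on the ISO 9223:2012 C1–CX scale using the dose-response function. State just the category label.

C5

carbon steel: temperature factor f = +0.150·(-8.9) = -1.3350
  sulphur-dioxide contribution → 11.83 μm/a
  chloride contribution → 104.9 μm/a
  total first-year rate 116.7 μm/a
Category bounds: 80…200 μm/a bracket r_corr ⇒ C5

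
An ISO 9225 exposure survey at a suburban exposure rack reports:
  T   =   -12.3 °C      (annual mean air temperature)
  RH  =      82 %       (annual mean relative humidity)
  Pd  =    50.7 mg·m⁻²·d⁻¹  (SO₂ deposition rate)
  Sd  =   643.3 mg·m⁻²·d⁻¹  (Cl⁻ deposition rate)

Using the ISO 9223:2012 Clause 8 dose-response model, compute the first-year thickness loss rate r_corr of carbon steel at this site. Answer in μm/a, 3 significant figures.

r_corr = 53.9 μm/a

carbon steel: temperature factor f = +0.150·(-22.3) = -3.3450
  sulphur-dioxide contribution → 2.478 μm/a
  chloride contribution → 51.45 μm/a
  total first-year rate 53.92 μm/a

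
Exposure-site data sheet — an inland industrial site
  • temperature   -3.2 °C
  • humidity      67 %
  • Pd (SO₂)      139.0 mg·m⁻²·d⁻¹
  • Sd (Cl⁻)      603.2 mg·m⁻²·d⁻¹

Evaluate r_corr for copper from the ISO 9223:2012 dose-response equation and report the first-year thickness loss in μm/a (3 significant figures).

copper: f(T) = +0.126·(T−10) [T≤10 °C] = -1.6632
  Pd branch = 0.0053·Pd^0.26·e^(0.059·RH+f) = 0.1888 μm/a
  Sd branch = 0.01025·Sd^0.27·e^(0.036·RH+0.049·T) = 0.5506 μm/a
  sum: 0.1888 + 0.5506 → r_corr = 0.7394 μm/a

r_corr = 0.739 μm/a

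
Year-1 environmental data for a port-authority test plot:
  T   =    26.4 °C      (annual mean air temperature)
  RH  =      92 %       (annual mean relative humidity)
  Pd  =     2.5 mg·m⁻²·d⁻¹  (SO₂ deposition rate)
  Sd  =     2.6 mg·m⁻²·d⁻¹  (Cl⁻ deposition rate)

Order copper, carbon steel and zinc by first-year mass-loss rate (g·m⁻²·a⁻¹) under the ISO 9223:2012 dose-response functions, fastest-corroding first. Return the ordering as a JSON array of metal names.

copper: temperature factor f = -0.080·(16.4) = -1.3120
  SO₂ term: 0.0053·2.5^0.26·exp(0.059·92-1.3120) = 0.4124
  Sd branch = 0.01025·Sd^0.27·e^(0.036·RH+0.049·T) = 1.327 μm/a
  r_corr = 0.4124 + 1.327 = 1.74 μm/a
  mass loss = 1.74 μm/a × 8.96 g/cm³ = 15.59 g·m⁻²·a⁻¹
carbon steel: temperature factor f = -0.054·(16.4) = -0.8856
  Pd branch = 1.77·Pd^0.52·e^(0.02·RH+f) = 7.403 μm/a
  Sd branch = 0.102·Sd^0.62·e^(0.033·RH+0.04·T) = 11.04 μm/a
  r_corr = 7.403 + 11.04 = 18.44 μm/a
  mass loss = 18.44 μm/a × 7.85 g/cm³ = 144.8 g·m⁻²·a⁻¹
zinc: f(T) = -0.071·(T−10) [T>10 °C] = -1.1644
  SO₂ term: 0.0129·2.5^0.44·exp(0.046·92-1.1644) = 0.4149
  Sd branch = 0.0175·Sd^0.57·e^(0.008·RH+0.085·T) = 0.594 μm/a
  r_corr = 0.4149 + 0.594 = 1.009 μm/a
  mass loss = 1.009 μm/a × 7.14 g/cm³ = 7.203 g·m⁻²·a⁻¹
Ordering by g·m⁻²·a⁻¹: carbon steel (145) > copper (15.6) > zinc (7.2)

["carbon steel", "copper", "zinc"]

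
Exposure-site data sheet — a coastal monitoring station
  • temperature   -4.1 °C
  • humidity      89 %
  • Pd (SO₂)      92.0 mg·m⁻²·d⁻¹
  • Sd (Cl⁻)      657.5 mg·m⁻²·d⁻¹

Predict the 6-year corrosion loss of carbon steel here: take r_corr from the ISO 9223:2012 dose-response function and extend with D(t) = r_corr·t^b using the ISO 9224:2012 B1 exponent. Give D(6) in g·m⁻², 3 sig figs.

carbon steel: temperature factor f = +0.150·(-14.1) = -2.1150
  sulphur-dioxide contribution → 13.29 μm/a
  chloride contribution → 91.2 μm/a
  ⇒ r_corr(carbon steel) = 104.5 μm/a
Power-law: D(6) = r_corr · 6^0.523
  D(6) = 104.5 × 6^0.523 = 104.5 × 2.553 = 266.7 μm
  Mass loss = 266.7 μm × 7.85 g/cm³ = 2094 g·m⁻²

D(6) = 2.09e+03 g·m⁻²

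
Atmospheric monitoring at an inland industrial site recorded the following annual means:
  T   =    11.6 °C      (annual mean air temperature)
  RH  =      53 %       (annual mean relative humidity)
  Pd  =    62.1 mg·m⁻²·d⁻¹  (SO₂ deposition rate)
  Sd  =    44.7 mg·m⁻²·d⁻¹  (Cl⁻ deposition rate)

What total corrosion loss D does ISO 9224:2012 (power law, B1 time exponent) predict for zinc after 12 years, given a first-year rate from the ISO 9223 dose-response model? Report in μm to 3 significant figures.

D(12) = 10.8 μm

zinc: temperature factor f = -0.071·(1.6) = -0.1136
  sulphur-dioxide contribution → 0.811 μm/a
  chloride contribution → 0.6253 μm/a
  ⇒ r_corr(zinc) = 1.436 μm/a
ISO 9224: D(t) = r_corr · t^b with b = 0.813 (zinc, B1)
  D(12) = 1.436 × 12^0.813 = 1.436 × 7.54 = 10.83 μm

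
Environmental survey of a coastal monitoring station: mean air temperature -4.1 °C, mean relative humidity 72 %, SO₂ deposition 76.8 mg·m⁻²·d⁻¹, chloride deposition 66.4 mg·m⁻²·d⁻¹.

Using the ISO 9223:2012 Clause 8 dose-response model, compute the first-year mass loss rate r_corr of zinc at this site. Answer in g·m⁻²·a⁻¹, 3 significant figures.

zinc: T≤10 °C ⇒ hinge +0.038·(-4.1−10) = -0.5358
  SO₂ term: 0.0129·76.8^0.44·exp(0.046·72-0.5358) = 1.399
  Cl⁻ term: 0.0175·66.4^0.57·exp(0.008·72+0.085·-4.1) = 0.2401
  sum: 1.399 + 0.2401 → r_corr = 1.639 μm/a
Convert to mass loss: 1.639 μm/a × 7.14 g/cm³ = 11.7 g·m⁻²·a⁻¹

r_corr = 11.7 g·m⁻²·a⁻¹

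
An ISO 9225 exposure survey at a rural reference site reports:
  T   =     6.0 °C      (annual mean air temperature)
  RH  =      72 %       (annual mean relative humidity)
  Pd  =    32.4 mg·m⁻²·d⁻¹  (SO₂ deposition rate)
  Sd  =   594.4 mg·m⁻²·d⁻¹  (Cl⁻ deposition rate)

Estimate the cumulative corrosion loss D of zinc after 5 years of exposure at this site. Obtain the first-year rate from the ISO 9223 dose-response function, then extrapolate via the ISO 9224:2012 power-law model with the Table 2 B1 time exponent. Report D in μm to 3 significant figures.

D(5) = 12.5 μm

zinc: f(T) = +0.038·(T−10) [T≤10 °C] = -0.1520
  sulphur-dioxide contribution → 1.405 μm/a
  chloride contribution → 1.977 μm/a
  total first-year rate 3.381 μm/a
Power-law: D(5) = r_corr · 5^0.813
  D(5) = 3.381 × 5^0.813 = 3.381 × 3.701 = 12.51 μm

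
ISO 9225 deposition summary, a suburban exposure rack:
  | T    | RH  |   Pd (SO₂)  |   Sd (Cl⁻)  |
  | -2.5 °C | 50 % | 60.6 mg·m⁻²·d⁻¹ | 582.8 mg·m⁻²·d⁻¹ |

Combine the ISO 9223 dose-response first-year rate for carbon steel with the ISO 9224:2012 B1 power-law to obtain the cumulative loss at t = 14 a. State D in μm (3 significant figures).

carbon steel: f(T) = +0.150·(T−10) [T≤10 °C] = -1.8750
  Pd branch = 1.77·Pd^0.52·e^(0.02·RH+f) = 6.235 μm/a
  Cl⁻ term: 0.102·582.8^0.62·exp(0.033·50+0.04·-2.5) = 24.91
  r_corr = 6.235 + 24.91 = 31.15 μm/a
Power-law: D(14) = r_corr · 14^0.523
  D(14) = 31.15 × 14^0.523 = 31.15 × 3.976 = 123.8 μm

D(14) = 124 μm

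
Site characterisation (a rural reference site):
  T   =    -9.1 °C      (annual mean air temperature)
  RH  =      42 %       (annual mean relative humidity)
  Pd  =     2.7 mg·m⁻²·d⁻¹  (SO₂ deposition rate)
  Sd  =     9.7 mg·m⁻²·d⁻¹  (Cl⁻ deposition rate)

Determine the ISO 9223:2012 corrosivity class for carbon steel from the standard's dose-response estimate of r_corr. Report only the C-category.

C2

carbon steel: f(T) = +0.150·(T−10) [T≤10 °C] = -2.8650
  SO₂ term: 1.77·2.7^0.52·exp(0.02·42-2.8650) = 0.3916
  Cl⁻ term: 0.102·9.7^0.62·exp(0.033·42+0.04·-9.1) = 1.159
  r_corr = 0.3916 + 1.159 = 1.551 μm/a
1.55 μm/a falls in (1.3, 25] for carbon steel → category C2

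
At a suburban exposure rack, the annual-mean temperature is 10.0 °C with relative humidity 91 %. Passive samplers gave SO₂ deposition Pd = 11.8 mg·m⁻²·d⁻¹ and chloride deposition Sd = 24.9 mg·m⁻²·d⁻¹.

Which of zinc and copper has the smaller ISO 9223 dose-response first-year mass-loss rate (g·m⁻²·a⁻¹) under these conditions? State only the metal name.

zinc

zinc: f(T) = +0.038·(T−10) [T≤10 °C] = +0.0000
  SO₂ term: 0.0129·11.8^0.44·exp(0.046·91+0.0000) = 2.513
  Sd branch = 0.0175·Sd^0.57·e^(0.008·RH+0.085·T) = 0.5299 μm/a
  sum: 2.513 + 0.5299 → r_corr = 3.043 μm/a
  mass loss = 3.043 μm/a × 7.14 g/cm³ = 21.73 g·m⁻²·a⁻¹
copper: T≤10 °C ⇒ hinge +0.126·(10.0−10) = +0.0000
  Pd branch = 0.0053·Pd^0.26·e^(0.059·RH+f) = 2.161 μm/a
  Sd branch = 0.01025·Sd^0.27·e^(0.036·RH+0.049·T) = 1.055 μm/a
  sum: 2.161 + 1.055 → r_corr = 3.216 μm/a
  mass loss = 3.216 μm/a × 8.96 g/cm³ = 28.82 g·m⁻²·a⁻¹
Ordering by g·m⁻²·a⁻¹: copper (28.8) > zinc (21.7)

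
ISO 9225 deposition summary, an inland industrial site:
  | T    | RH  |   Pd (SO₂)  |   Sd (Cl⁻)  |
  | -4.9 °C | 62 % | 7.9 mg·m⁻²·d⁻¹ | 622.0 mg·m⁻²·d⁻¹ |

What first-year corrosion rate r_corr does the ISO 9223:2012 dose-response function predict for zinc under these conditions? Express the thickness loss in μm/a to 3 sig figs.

zinc: temperature factor f = +0.038·(-14.9) = -0.5662
  Pd branch = 0.0129·Pd^0.44·e^(0.046·RH+f) = 0.315 μm/a
  Sd branch = 0.0175·Sd^0.57·e^(0.008·RH+0.085·T) = 0.7414 μm/a
  r_corr = 0.315 + 0.7414 = 1.056 μm/a

r_corr = 1.06 μm/a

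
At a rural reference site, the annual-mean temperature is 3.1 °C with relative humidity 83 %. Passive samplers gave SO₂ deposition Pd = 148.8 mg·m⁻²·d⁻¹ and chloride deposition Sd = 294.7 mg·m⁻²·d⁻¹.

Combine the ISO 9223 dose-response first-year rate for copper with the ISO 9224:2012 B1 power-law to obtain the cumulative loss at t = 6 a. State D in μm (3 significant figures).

copper: f(T) = +0.126·(T−10) [T≤10 °C] = -0.8694
  SO₂ term: 0.0053·148.8^0.26·exp(0.059·83-0.8694) = 1.092
  Sd branch = 0.01025·Sd^0.27·e^(0.036·RH+0.049·T) = 1.099 μm/a
  r_corr = 1.092 + 1.099 = 2.191 μm/a
Long-term exponent b (ISO 9224 Table 2, B1) = 0.667
  D(6) = 2.191 × 6^0.667 = 2.191 × 3.304 = 7.24 μm

D(6) = 7.24 μm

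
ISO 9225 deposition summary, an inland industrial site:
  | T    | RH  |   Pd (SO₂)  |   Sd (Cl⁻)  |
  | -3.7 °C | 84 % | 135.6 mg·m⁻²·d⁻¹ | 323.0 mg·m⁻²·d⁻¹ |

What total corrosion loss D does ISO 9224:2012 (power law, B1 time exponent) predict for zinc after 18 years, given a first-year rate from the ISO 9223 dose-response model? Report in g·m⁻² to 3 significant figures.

zinc: T≤10 °C ⇒ hinge +0.038·(-3.7−10) = -0.5206
  Pd branch = 0.0129·Pd^0.44·e^(0.046·RH+f) = 3.168 μm/a
  Sd branch = 0.0175·Sd^0.57·e^(0.008·RH+0.085·T) = 0.6738 μm/a
  r_corr = 3.168 + 0.6738 = 3.842 μm/a
Power-law: D(18) = r_corr · 18^0.813
  D(18) = 3.842 × 18^0.813 = 3.842 × 10.48 = 40.28 μm
  Mass loss = 40.28 μm × 7.14 g/cm³ = 287.6 g·m⁻²

D(18) = 288 g·m⁻²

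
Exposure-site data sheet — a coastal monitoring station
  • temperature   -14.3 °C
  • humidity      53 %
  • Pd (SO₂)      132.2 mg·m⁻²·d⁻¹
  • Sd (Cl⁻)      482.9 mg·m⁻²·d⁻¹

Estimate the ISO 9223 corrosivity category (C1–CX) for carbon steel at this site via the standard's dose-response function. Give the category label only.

C2

carbon steel: T≤10 °C ⇒ hinge +0.150·(-14.3−10) = -3.6450
  SO₂ term: 1.77·132.2^0.52·exp(0.02·53-3.6450) = 1.692
  Sd branch = 0.102·Sd^0.62·e^(0.033·RH+0.04·T) = 15.27 μm/a
  r_corr = 1.692 + 15.27 = 16.96 μm/a
ISO 9223 Table 2 (carbon steel): 1.3 < 17 ≤ 25 μm/a ⇒ C2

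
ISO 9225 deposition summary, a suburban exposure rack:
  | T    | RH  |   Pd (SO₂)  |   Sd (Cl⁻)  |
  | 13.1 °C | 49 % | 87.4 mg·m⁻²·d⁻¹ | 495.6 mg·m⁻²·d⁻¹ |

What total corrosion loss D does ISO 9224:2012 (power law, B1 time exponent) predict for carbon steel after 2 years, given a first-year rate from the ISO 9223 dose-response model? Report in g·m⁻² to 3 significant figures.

carbon steel: T>10 °C ⇒ hinge -0.054·(13.1−10) = -0.1674
  SO₂ term: 1.77·87.4^0.52·exp(0.02·49-0.1674) = 40.78
  Cl⁻ term: 0.102·495.6^0.62·exp(0.033·49+0.04·13.1) = 40.68
  sum: 40.78 + 40.68 → r_corr = 81.46 μm/a
ISO 9224: D(t) = r_corr · t^b with b = 0.523 (carbon steel, B1)
  D(2) = 81.46 × 2^0.523 = 81.46 × 1.437 = 117.1 μm
  Mass loss = 117.1 μm × 7.85 g/cm³ = 918.9 g·m⁻²

D(2) = 919 g·m⁻²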